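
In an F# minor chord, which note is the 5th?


Step by step:
Minor triad = root + minor 3rd (3 semitones) + perfect 5th (7 semitones)
A triad on F# stacks thirds, so the chord tones use letter names F-A-C
Root: F#
Minor 3rd above F#: A
Perfect 5th above F#: C#
The 5th = C#


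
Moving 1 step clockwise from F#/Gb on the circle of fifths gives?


Each clockwise step on the circle of fifths moves up a perfect 5th
From F#/Gb: F#/Gb → Db
= Db


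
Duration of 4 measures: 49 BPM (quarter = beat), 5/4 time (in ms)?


Let's work it out.
Quarter-note beat duration = 60000 / 49 ms
Beats per measure (5/4) = 5
One measure = 5 × 60000 / 49 = 300000 / 49 ms
4 measures = 4 × 300000 / 49 = 1200000 / 49
= 24489.8 ms


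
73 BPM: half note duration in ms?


One quarter-note beat = 60000 / BPM = 60000 / 73 ms
Half note = 2 × quarter note
Duration = 2 × 60000 / 73 = 120000 / 73
= 1643.8 ms


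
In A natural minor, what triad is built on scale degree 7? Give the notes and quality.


A natural minor scale: A B C D E F G
Diatonic triad on degree 7 stacks scale notes 7, 2, 4: G B D
G→B = 4 semitones; G→D = 7 semitones → major triad
= G B D (major)


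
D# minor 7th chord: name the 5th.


Working:
Minor 7th chord = root + minor 3rd + perfect 5th + minor 7th
Seventh chords stack in thirds, so the letter names are D-F-A-C
Root: D#
Minor 3rd above D#: F#
Perfect 5th above D#: A#
Minor 7th above D#: C#
The 5th = A#


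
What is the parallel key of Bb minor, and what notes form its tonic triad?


Working:
Parallel keys share the same tonic but differ in mode
Bb minor → parallel is Bb major
Tonic triad of Bb major = Bb D F
= Bb major; triad = Bb D F


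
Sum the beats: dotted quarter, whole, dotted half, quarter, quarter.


Working:
Beat values:
  dotted quarter = 1.5 beats
  whole = 4 beats
  dotted half = 3 beats
  quarter = 1 beat
  quarter = 1 beat
Sum = 1.5 + 4 + 3 + 1 + 1
= 10.5 beats


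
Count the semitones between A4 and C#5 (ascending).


Reasoning:
Absolute semitone position = octave×12 + chromatic position
A4: 4×12 + 9 = 57
C#5: 5×12 + 1 = 61
Difference = 61 - 57 = 4
= 4 semitones


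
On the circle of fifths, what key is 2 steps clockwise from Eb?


Solution.
Each clockwise step on the circle of fifths moves up a perfect 5th
From Eb: Eb → Bb → F
= F


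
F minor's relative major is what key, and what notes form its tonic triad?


Working:
The relative major shares the key signature and is a minor 3rd above the minor tonic
A minor 3rd above F is Ab
→ relative major of F minor is Ab major
Tonic triad of Ab major = root + major 3rd + perfect 5th = Ab C Eb
= Ab major; triad = Ab C Eb


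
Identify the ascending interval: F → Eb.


Let's work it out.
Letter names: F → E spans 7 letter names → a 7th
Semitones: F → Eb = 10 half-steps
A 7th of 10 semitones is a minor 7th
= minor 7th


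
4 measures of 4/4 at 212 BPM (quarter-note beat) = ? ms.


Let's work it out.
Quarter-note beat duration = 60000 / 212 ms
Beats per measure (4/4) = 4
One measure = 4 × 60000 / 212 = 240000 / 212 ms
4 measures = 4 × 240000 / 212 = 960000 / 212
= 4528.3 ms


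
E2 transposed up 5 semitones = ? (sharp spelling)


Let's work it out.
E2: chromatic position 4 in octave 2 → absolute = 2×12 + 4 = 28
Transpose up 5: 28 + 5 = 33
33 = 2×12 + 9 → A in octave 2
Result = A2


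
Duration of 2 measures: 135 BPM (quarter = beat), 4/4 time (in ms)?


Step by step:
Quarter-note beat duration = 60000 / 135 ms
Beats per measure (4/4) = 4
One measure = 4 × 60000 / 135 = 240000 / 135 ms
2 measures = 2 × 240000 / 135 = 480000 / 135
= 3555.6 ms


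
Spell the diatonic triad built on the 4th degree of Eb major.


Solution.
Eb major scale: Eb F G Ab Bb C D
Diatonic triad on degree 4 stacks scale notes 4, 6, 1: Ab C Eb
Ab→C = 4 semitones; Ab→Eb = 7 semitones → major triad
= Ab C Eb (major)


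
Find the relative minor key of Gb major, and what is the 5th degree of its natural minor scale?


Solution.
The relative minor shares the major's key signature and starts on its 6th degree
6th degree = a major 6th above the tonic; a major 6th above Gb is Eb
→ relative minor of Gb major is Eb minor
Eb natural minor scale: Eb F Gb Ab Bb Cb Db
= Eb minor; 5th degree = Bb


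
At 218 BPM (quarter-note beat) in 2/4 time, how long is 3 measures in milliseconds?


Reasoning:
Quarter-note beat duration = 60000 / 218 ms
Beats per measure (2/4) = 2
One measure = 2 × 60000 / 218 = 120000 / 218 ms
3 measures = 3 × 120000 / 218 = 360000 / 218
= 1651.4 ms


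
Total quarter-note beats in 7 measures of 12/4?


Reasoning:
Time signature 12/4: the bottom number 4 means the quarter note gets one count
The top number 12 means 12 quarter-note beats per measure
Total = 12 × 7 measures
= 84 quarter-note beats


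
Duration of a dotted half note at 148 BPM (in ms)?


Reasoning:
One quarter-note beat = 60000 / BPM = 60000 / 148 ms
Dotted half note = 3 × quarter note
Duration = 3 × 60000 / 148 = 180000 / 148
= 1216.2 ms


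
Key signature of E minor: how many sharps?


Sharp minor keys follow the circle of fifths: A(0), E(1), B(2), F#(3), C#(4), G#(5), D#(6), A#(7)
E minor has 1 sharp
Order of sharps: F# C# G# D# A# E# B# → first 1: F#
= 1 sharp


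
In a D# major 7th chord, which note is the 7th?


Solution.
Major 7th chord = root + major 3rd + perfect 5th + major 7th
Seventh chords stack in thirds, so the letter names are D-F-A-C
Root: D#
Major 3rd above D#: F##
Perfect 5th above D#: A#
Major 7th above D#: C##
The 7th = C##


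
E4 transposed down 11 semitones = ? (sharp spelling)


Reasoning:
E4: chromatic position 4 in octave 4 → absolute = 4×12 + 4 = 52
Transpose down 11: 52 - 11 = 41
41 = 3×12 + 5 → F in octave 3
Result = F3


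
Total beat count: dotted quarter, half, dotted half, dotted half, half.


Step by step:
Beat values:
  dotted quarter = 1.5 beats
  half = 2 beats
  dotted half = 3 beats
  dotted half = 3 beats
  half = 2 beats
Sum = 1.5 + 2 + 3 + 3 + 2
= 11.5 beats


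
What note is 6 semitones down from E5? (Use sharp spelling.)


Reasoning:
E5: chromatic position 4 in octave 5 → absolute = 5×12 + 4 = 64
Transpose down 6: 64 - 6 = 58
58 = 4×12 + 10 → A# in octave 4
Result = A#4


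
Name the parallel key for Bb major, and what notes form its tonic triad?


Solution.
Parallel keys share the same tonic but differ in mode
Bb major → parallel is Bb minor
Tonic triad of Bb minor = Bb Db F
= Bb minor; triad = Bb Db F


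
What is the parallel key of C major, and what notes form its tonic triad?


Reasoning:
Parallel keys share the same tonic but differ in mode
C major → parallel is C minor
Tonic triad of C minor = C Eb G
= C minor; triad = C Eb G


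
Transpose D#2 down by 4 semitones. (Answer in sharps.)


Step by step:
D#2: chromatic position 3 in octave 2 → absolute = 2×12 + 3 = 27
Transpose down 4: 27 - 4 = 23
23 = 1×12 + 11 → B in octave 1
Result = B1


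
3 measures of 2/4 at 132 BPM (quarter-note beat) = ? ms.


Let's work it out.
Quarter-note beat duration = 60000 / 132 ms
Beats per measure (2/4) = 2
One measure = 2 × 60000 / 132 = 120000 / 132 ms
3 measures = 3 × 120000 / 132 = 360000 / 132
= 2727.3 ms


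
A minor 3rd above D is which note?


A 3rd spans 3 letter names, so from D we land on F
A minor 3rd = 3 semitones above D
Spell F at that pitch: F
= F


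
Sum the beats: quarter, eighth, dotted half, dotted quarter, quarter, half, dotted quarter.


Step by step:
Beat values:
  quarter = 1 beat
  eighth = 0.5 beats
  dotted half = 3 beats
  dotted quarter = 1.5 beats
  quarter = 1 beat
  half = 2 beats
  dotted quarter = 1.5 beats
Sum = 1 + 0.5 + 3 + 1.5 + 1 + 2 + 1.5
= 10.5 beats


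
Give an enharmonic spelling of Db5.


Working:
Enharmonic notes sound the same pitch but are spelled with different letter names
Db and C# name the same pitch class
= C#5


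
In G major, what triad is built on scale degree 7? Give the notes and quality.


Let's work it out.
G major scale: G A B C D E F#
Diatonic triad on degree 7 stacks scale notes 7, 2, 4: F# A C
F#→A = 3 semitones; F#→C = 6 semitones → diminished triad
= F# A C (diminished)


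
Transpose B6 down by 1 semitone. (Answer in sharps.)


B6: chromatic position 11 in octave 6 → absolute = 6×12 + 11 = 83
Transpose down 1: 83 - 1 = 82
82 = 6×12 + 10 → A# in octave 6
Result = A#6


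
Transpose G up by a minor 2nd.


Solution.
minor 2nd: 2 letter names, 1 semitones
Letter: G + 1 → A
Pitch: G + 1 semitones, spelled as an A → Ab
= Ab


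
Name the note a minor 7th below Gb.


A 7th spans 7 letter names, so from G we land on A
A minor 7th = 10 semitones below Gb
Spell A at that pitch: Ab
= Ab


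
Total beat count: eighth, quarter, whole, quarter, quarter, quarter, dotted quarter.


Working:
Beat values:
  eighth = 0.5 beats
  quarter = 1 beat
  whole = 4 beats
  quarter = 1 beat
  quarter = 1 beat
  quarter = 1 beat
  dotted quarter = 1.5 beats
Sum = 0.5 + 1 + 4 + 1 + 1 + 1 + 1.5
= 10 beats


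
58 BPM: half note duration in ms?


Let's work it out.
One quarter-note beat = 60000 / BPM = 60000 / 58 ms
Half note = 2 × quarter note
Duration = 2 × 60000 / 58 = 120000 / 58
= 2069.0 ms


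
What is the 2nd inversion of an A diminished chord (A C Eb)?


Reasoning:
Root position: A C Eb
2nd inversion: move root and 3rd up an octave
Bass note: Eb
Notes (bottom to top) = Eb A C


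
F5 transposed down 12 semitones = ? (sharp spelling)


Solution.
F5: chromatic position 5 in octave 5 → absolute = 5×12 + 5 = 65
Transpose down 12: 65 - 12 = 53
53 = 4×12 + 5 → F in octave 4
Result = F4


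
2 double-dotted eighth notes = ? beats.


Base eighth note = 1/2 beats
Dot 1 adds half the previous value: +1/4
Dot 2 adds half the previous value: +1/8
One double-dotted eighth = 1/2 + 1/4 + 1/8 = 7/8
2 of them = 2 × 7/8 = 7/4
= 7/4 beats


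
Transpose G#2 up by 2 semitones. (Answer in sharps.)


G#2: chromatic position 8 in octave 2 → absolute = 2×12 + 8 = 32
Transpose up 2: 32 + 2 = 34
34 = 2×12 + 10 → A# in octave 2
Result = A#2


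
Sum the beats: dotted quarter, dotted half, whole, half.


Beat values:
  dotted quarter = 1.5 beats
  dotted half = 3 beats
  whole = 4 beats
  half = 2 beats
Sum = 1.5 + 3 + 4 + 2
= 10.5 beats


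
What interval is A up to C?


Let's work it out.
Letter names: A → C spans 3 letter names → a 3rd
Semitones: A → C = 3 half-steps
A 3rd of 3 semitones is a minor 3rd
= minor 3rd


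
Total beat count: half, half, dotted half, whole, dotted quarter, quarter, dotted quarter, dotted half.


Beat values:
  half = 2 beats
  half = 2 beats
  dotted half = 3 beats
  whole = 4 beats
  dotted quarter = 1.5 beats
  quarter = 1 beat
  dotted quarter = 1.5 beats
  dotted half = 3 beats
Sum = 2 + 2 + 3 + 4 + 1.5 + 1 + 1.5 + 3
= 18 beats


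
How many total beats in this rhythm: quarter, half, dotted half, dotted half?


Reasoning:
Beat values:
  quarter = 1 beat
  half = 2 beats
  dotted half = 3 beats
  dotted half = 3 beats
Sum = 1 + 2 + 3 + 3
= 9 beats


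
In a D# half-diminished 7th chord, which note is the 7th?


Solution.
Half-diminished 7th chord = root + minor 3rd + diminished 5th + minor 7th
Seventh chords stack in thirds, so the letter names are D-F-A-C
Root: D#
Minor 3rd above D#: F#
Diminished 5th above D#: A
Minor 7th above D#: C#
The 7th = C#


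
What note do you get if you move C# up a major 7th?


Step by step:
major 7th: 7 letter names, 11 semitones
Letter: C + 6 → B
Pitch: C# + 11 semitones, spelled as a B → B#
= B#


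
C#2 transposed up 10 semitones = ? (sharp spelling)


C#2: chromatic position 1 in octave 2 → absolute = 2×12 + 1 = 25
Transpose up 10: 25 + 10 = 35
35 = 2×12 + 11 → B in octave 2
Result = B2


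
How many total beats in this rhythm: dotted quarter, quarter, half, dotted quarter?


Step by step:
Beat values:
  dotted quarter = 1.5 beats
  quarter = 1 beat
  half = 2 beats
  dotted quarter = 1.5 beats
Sum = 1.5 + 1 + 2 + 1.5
= 6 beats


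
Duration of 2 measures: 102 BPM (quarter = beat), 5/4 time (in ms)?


Solution.
Quarter-note beat duration = 60000 / 102 ms
Beats per measure (5/4) = 5
One measure = 5 × 60000 / 102 = 300000 / 102 ms
2 measures = 2 × 300000 / 102 = 600000 / 102
= 5882.4 ms


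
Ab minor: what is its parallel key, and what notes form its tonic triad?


Reasoning:
Parallel keys share the same tonic but differ in mode
Ab minor → parallel is Ab major
Tonic triad of Ab major = Ab C Eb
= Ab major; triad = Ab C Eb


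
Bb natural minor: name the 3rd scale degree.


Step by step:
Natural minor scale pattern: W-H-W-W-H-W-W (2-1-2-2-1-2-2 semitones)
Starting from Bb:
  Bb + 2 semitones → C
  C + 1 semitone → Db
  Db + 2 semitones → Eb
  Eb + 2 semitones → F
  F + 1 semitone → Gb
  Gb + 2 semitones → Ab
  Ab + 2 semitones → Bb
Scale: Bb C Db Eb F Gb Ab
Degree 3 = Db


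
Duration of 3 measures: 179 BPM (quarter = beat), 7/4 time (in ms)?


Quarter-note beat duration = 60000 / 179 ms
Beats per measure (7/4) = 7
One measure = 7 × 60000 / 179 = 420000 / 179 ms
3 measures = 3 × 420000 / 179 = 1260000 / 179
= 7039.1 ms


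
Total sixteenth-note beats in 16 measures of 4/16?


Solution.
Time signature 4/16: the bottom number 16 means the sixteenth note gets one count
The top number 4 means 4 sixteenth-note beats per measure
Total = 4 × 16 measures
= 64 sixteenth-note beats


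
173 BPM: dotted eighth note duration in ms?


Let's work it out.
One quarter-note beat = 60000 / BPM = 60000 / 173 ms
Dotted eighth note = 3/4 × quarter note
Duration = 3/4 × 60000 / 173 = 45000 / 173
= 260.1 ms


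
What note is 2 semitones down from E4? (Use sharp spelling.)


Reasoning:
E4: chromatic position 4 in octave 4 → absolute = 4×12 + 4 = 52
Transpose down 2: 52 - 2 = 50
50 = 4×12 + 2 → D in octave 4
Result = D4


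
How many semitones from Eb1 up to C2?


Working:
Absolute semitone position = octave×12 + chromatic position
Eb1: 1×12 + 3 = 15
C2: 2×12 + 0 = 24
Difference = 24 - 15 = 9
= 9 semitones


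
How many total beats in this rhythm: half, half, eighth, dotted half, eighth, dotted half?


Beat values:
  half = 2 beats
  half = 2 beats
  eighth = 0.5 beats
  dotted half = 3 beats
  eighth = 0.5 beats
  dotted half = 3 beats
Sum = 2 + 2 + 0.5 + 3 + 0.5 + 3
= 11 beats


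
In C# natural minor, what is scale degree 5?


Solution.
Natural minor scale pattern: W-H-W-W-H-W-W (2-1-2-2-1-2-2 semitones)
Starting from C#:
  C# + 2 semitones → D#
  D# + 1 semitone → E
  E + 2 semitones → F#
  F# + 2 semitones → G#
  G# + 1 semitone → A
  A + 2 semitones → B
  B + 2 semitones → C#
Scale: C# D# E F# G# A B
Degree 5 = G#


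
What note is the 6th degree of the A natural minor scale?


Let's work it out.
Natural minor scale pattern: W-H-W-W-H-W-W (2-1-2-2-1-2-2 semitones)
Starting from A:
  A + 2 semitones → B
  B + 1 semitone → C
  C + 2 semitones → D
  D + 2 semitones → E
  E + 1 semitone → F
  F + 2 semitones → G
  G + 2 semitones → A
Scale: A B C D E F G
Degree 6 = F


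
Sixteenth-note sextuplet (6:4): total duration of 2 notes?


Solution.
Sextuplet: 6 notes occupy the space of 4 sixteenth notes
Space = 4 × 1/4 = 1 beat
Each sextuplet note = 1 / 6 = 1/6 beats
2 notes = 2 × 1/6 = 1/3
= 1/3 beats


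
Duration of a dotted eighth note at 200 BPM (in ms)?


One quarter-note beat = 60000 / BPM = 60000 / 200 ms
Dotted eighth note = 3/4 × quarter note
Duration = 3/4 × 60000 / 200 = 45000 / 200
= 225.0 ms


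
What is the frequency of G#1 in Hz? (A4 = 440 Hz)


Step by step:
f = 440 × 2^(n/12) where n = semitones from A4
G#1: -37 semitones from A4
f = 440 × 2^(-37/12)
f = 51.91 Hz


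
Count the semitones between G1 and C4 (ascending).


Let's work it out.
Absolute semitone position = octave×12 + chromatic position
G1: 1×12 + 7 = 19
C4: 4×12 + 0 = 48
Difference = 48 - 19 = 29
= 29 semitones


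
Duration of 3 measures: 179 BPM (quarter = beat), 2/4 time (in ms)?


Solution.
Quarter-note beat duration = 60000 / 179 ms
Beats per measure (2/4) = 2
One measure = 2 × 60000 / 179 = 120000 / 179 ms
3 measures = 3 × 120000 / 179 = 360000 / 179
= 2011.2 ms


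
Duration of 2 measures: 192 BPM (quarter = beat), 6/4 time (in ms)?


Let's work it out.
Quarter-note beat duration = 60000 / 192 ms
Beats per measure (6/4) = 6
One measure = 6 × 60000 / 192 = 360000 / 192 ms
2 measures = 2 × 360000 / 192 = 720000 / 192
= 3750.0 ms


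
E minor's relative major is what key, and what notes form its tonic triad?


Step by step:
The relative major shares the key signature and is a minor 3rd above the minor tonic
A minor 3rd above E is G
→ relative major of E minor is G major
Tonic triad of G major = root + major 3rd + perfect 5th = G B D
= G major; triad = G B D


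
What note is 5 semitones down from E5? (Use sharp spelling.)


E5: chromatic position 4 in octave 5 → absolute = 5×12 + 4 = 64
Transpose down 5: 64 - 5 = 59
59 = 4×12 + 11 → B in octave 4
Result = B4


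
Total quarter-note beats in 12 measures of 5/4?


Time signature 5/4: the bottom number 4 means the quarter note gets one count
The top number 5 means 5 quarter-note beats per measure
Total = 5 × 12 measures
= 60 quarter-note beats


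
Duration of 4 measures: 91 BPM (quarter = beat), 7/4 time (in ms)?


Reasoning:
Quarter-note beat duration = 60000 / 91 ms
Beats per measure (7/4) = 7
One measure = 7 × 60000 / 91 = 420000 / 91 ms
4 measures = 4 × 420000 / 91 = 1680000 / 91
= 18461.5 ms


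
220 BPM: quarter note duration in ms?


Let's work it out.
One quarter-note beat = 60000 / BPM = 60000 / 220 ms
Duration = 60000 / 220
= 272.7 ms


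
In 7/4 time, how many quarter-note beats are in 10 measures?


Step by step:
Time signature 7/4: the bottom number 4 means the quarter note gets one count
The top number 7 means 7 quarter-note beats per measure
Total = 7 × 10 measures
= 70 quarter-note beats


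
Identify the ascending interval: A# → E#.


Working:
Letter names: A → E spans 5 letter names → a 5th
Semitones: A# → E# = 7 half-steps
A 5th of 7 semitones is a perfect 5th
= perfect 5th


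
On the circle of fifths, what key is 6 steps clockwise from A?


Reasoning:
Each clockwise step on the circle of fifths moves up a perfect 5th
From A: A → E → B → F#/Gb → Db → Ab → Eb
= Eb


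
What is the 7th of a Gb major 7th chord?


Reasoning:
Major 7th chord = root + major 3rd + perfect 5th + major 7th
Seventh chords stack in thirds, so the letter names are G-B-D-F
Root: Gb
Major 3rd above Gb: Bb
Perfect 5th above Gb: Db
Major 7th above Gb: F
The 7th = F


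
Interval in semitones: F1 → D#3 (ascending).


Reasoning:
Absolute semitone position = octave×12 + chromatic position
F1: 1×12 + 5 = 17
D#3: 3×12 + 3 = 39
Difference = 39 - 17 = 22
= 22 semitones


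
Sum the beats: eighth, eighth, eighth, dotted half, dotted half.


Beat values:
  eighth = 0.5 beats
  eighth = 0.5 beats
  eighth = 0.5 beats
  dotted half = 3 beats
  dotted half = 3 beats
Sum = 0.5 + 0.5 + 0.5 + 3 + 3
= 7.5 beats


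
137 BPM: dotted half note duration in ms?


Solution.
One quarter-note beat = 60000 / BPM = 60000 / 137 ms
Dotted half note = 3 × quarter note
Duration = 3 × 60000 / 137 = 180000 / 137
= 1313.9 ms


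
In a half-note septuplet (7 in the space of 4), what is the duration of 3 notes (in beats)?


Solution.
Septuplet: 7 notes occupy the space of 4 half notes
Space = 4 × 2 = 8 beats
Each septuplet note = 8 / 7 = 8/7 beats
3 notes = 3 × 8/7 = 24/7
= 24/7 beats


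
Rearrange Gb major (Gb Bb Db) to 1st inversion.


Solution.
Root position: Gb Bb Db
1st inversion: move root up an octave
Bass note: Bb
Notes (bottom to top) = Bb Db Gb


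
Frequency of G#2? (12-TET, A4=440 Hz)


Solution.
f = 440 × 2^(n/12) where n = semitones from A4
G#2: -25 semitones from A4
f = 440 × 2^(-25/12)
f = 103.83 Hz


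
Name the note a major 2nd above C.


Working:
A 2nd spans 2 letter names, so from C we land on D
A major 2nd = 2 semitones above C
Spell D at that pitch: D
= D


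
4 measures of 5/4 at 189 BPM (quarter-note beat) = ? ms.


Solution.
Quarter-note beat duration = 60000 / 189 ms
Beats per measure (5/4) = 5
One measure = 5 × 60000 / 189 = 300000 / 189 ms
4 measures = 4 × 300000 / 189 = 1200000 / 189
= 6349.2 ms


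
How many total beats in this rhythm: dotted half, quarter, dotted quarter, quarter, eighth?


Beat values:
  dotted half = 3 beats
  quarter = 1 beat
  dotted quarter = 1.5 beats
  quarter = 1 beat
  eighth = 0.5 beats
Sum = 3 + 1 + 1.5 + 1 + 0.5
= 7 beats


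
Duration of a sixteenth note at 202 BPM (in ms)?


Reasoning:
One quarter-note beat = 60000 / BPM = 60000 / 202 ms
Sixteenth note = 1/4 × quarter note
Duration = 1/4 × 60000 / 202 = 15000 / 202
= 74.3 ms


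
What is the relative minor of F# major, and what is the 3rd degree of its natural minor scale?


The relative minor shares the major's key signature and starts on its 6th degree
6th degree = a major 6th above the tonic; a major 6th above F# is D#
→ relative minor of F# major is D# minor
D# natural minor scale: D# E# F# G# A# B C#
= D# minor; 3rd degree = F#


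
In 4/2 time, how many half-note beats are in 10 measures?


Let's work it out.
Time signature 4/2: the bottom number 2 means the half note gets one count
The top number 4 means 4 half-note beats per measure
Total = 4 × 10 measures
= 40 half-note beats


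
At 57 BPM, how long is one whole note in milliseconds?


Solution.
One quarter-note beat = 60000 / BPM = 60000 / 57 ms
Whole note = 4 × quarter note
Duration = 4 × 60000 / 57 = 240000 / 57
= 4210.5 ms


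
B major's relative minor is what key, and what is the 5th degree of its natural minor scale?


Solution.
The relative minor shares the major's key signature and starts on its 6th degree
6th degree = a major 6th above the tonic; a major 6th above B is G#
→ relative minor of B major is G# minor
G# natural minor scale: G# A# B C# D# E F#
= G# minor; 5th degree = D#


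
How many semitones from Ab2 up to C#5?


Absolute semitone position = octave×12 + chromatic position
Ab2: 2×12 + 8 = 32
C#5: 5×12 + 1 = 61
Difference = 61 - 32 = 29
= 29 semitones


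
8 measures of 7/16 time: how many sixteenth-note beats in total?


Reasoning:
Time signature 7/16: the bottom number 16 means the sixteenth note gets one count
The top number 7 means 7 sixteenth-note beats per measure
Total = 7 × 8 measures
= 56 sixteenth-note beats


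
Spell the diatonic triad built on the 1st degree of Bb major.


Working:
Bb major scale: Bb C D Eb F G A
Diatonic triad on degree 1 stacks scale notes 1, 3, 5: Bb D F
Bb→D = 4 semitones; Bb→F = 7 semitones → major triad
= Bb D F (major)


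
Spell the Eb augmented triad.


Working:
Augmented triad = root + major 3rd (4 semitones) + augmented 5th (8 semitones)
A triad on Eb stacks thirds, so the chord tones use letter names E-G-B
Root: Eb
Major 3rd above Eb: G
Augmented 5th above Eb: B
Chord = Eb G B


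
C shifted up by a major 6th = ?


Working:
major 6th: 6 letter names, 9 semitones
Letter: C + 5 → A
Pitch: C + 9 semitones, spelled as an A → A
= A


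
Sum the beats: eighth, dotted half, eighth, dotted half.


Solution.
Beat values:
  eighth = 0.5 beats
  dotted half = 3 beats
  eighth = 0.5 beats
  dotted half = 3 beats
Sum = 0.5 + 3 + 0.5 + 3
= 7 beats


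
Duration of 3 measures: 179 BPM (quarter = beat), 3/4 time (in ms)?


Quarter-note beat duration = 60000 / 179 ms
Beats per measure (3/4) = 3
One measure = 3 × 60000 / 179 = 180000 / 179 ms
3 measures = 3 × 180000 / 179 = 540000 / 179
= 3016.8 ms


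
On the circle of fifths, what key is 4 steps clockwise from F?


Step by step:
Each clockwise step on the circle of fifths moves up a perfect 5th
From F: F → C → G → D → A
= A


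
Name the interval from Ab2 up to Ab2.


Reasoning:
Letter names: A → A spans 1 letter name → a unison
Semitones: Ab2 → Ab2 = 0 half-steps
A unison of 0 semitones is a perfect unison
= perfect unison


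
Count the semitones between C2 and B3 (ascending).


Step by step:
Absolute semitone position = octave×12 + chromatic position
C2: 2×12 + 0 = 24
B3: 3×12 + 11 = 47
Difference = 47 - 24 = 23
= 23 semitones


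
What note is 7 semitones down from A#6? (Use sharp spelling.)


Reasoning:
A#6: chromatic position 10 in octave 6 → absolute = 6×12 + 10 = 82
Transpose down 7: 82 - 7 = 75
75 = 6×12 + 3 → D# in octave 6
Result = D#6


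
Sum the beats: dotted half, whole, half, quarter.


Beat values:
  dotted half = 3 beats
  whole = 4 beats
  half = 2 beats
  quarter = 1 beat
Sum = 3 + 4 + 2 + 1
= 10 beats


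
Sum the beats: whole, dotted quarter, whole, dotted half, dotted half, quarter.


Step by step:
Beat values:
  whole = 4 beats
  dotted quarter = 1.5 beats
  whole = 4 beats
  dotted half = 3 beats
  dotted half = 3 beats
  quarter = 1 beat
Sum = 4 + 1.5 + 4 + 3 + 3 + 1
= 16.5 beats


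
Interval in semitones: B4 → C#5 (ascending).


Solution.
Absolute semitone position = octave×12 + chromatic position
B4: 4×12 + 11 = 59
C#5: 5×12 + 1 = 61
Difference = 61 - 59 = 2
= 2 semitones


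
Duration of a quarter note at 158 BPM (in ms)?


Step by step:
One quarter-note beat = 60000 / BPM = 60000 / 158 ms
Duration = 60000 / 158
= 379.7 ms


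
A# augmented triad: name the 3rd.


Working:
Augmented triad = root + major 3rd (4 semitones) + augmented 5th (8 semitones)
A triad on A# stacks thirds, so the chord tones use letter names A-C-E
Root: A#
Major 3rd above A#: C##
Augmented 5th above A#: E##
The 3rd = C##


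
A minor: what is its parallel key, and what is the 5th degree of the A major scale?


Parallel keys share the same tonic but differ in mode
A minor → parallel is A major
A major scale: A B C# D E F# G#
= A major; 5th degree = E


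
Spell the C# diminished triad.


Diminished triad = root + minor 3rd (3 semitones) + diminished 5th (6 semitones)
A triad on C# stacks thirds, so the chord tones use letter names C-E-G
Root: C#
Minor 3rd above C#: E
Diminished 5th above C#: G
Chord = C# E G


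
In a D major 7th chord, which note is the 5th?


Major 7th chord = root + major 3rd + perfect 5th + major 7th
Seventh chords stack in thirds, so the letter names are D-F-A-C
Root: D
Major 3rd above D: F#
Perfect 5th above D: A
Major 7th above D: C#
The 5th = A


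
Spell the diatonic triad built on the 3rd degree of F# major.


F# major scale: F# G# A# B C# D# E#
Diatonic triad on degree 3 stacks scale notes 3, 5, 7: A# C# E#
A#→C# = 3 semitones; A#→E# = 7 semitones → minor triad
= A# C# E# (minor)


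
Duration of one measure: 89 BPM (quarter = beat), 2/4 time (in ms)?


Let's work it out.
Quarter-note beat duration = 60000 / 89 ms
Beats per measure (2/4) = 2
One measure = 2 × 60000 / 89 = 120000 / 89 ms
= 1348.3 ms


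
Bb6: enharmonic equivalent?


Step by step:
Enharmonic notes sound the same pitch but are spelled with different letter names
Bb and A# name the same pitch class
= A#6


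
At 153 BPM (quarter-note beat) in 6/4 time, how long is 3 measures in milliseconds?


Step by step:
Quarter-note beat duration = 60000 / 153 ms
Beats per measure (6/4) = 6
One measure = 6 × 60000 / 153 = 360000 / 153 ms
3 measures = 3 × 360000 / 153 = 1080000 / 153
= 7058.8 ms


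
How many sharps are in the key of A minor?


Sharp minor keys follow the circle of fifths: A(0), E(1), B(2), F#(3), C#(4), G#(5), D#(6), A#(7)
A minor has 0 sharps
= 0 sharps


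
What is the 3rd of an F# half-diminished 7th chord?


Let's work it out.
Half-diminished 7th chord = root + minor 3rd + diminished 5th + minor 7th
Seventh chords stack in thirds, so the letter names are F-A-C-E
Root: F#
Minor 3rd above F#: A
Diminished 5th above F#: C
Minor 7th above F#: E
The 3rd = A


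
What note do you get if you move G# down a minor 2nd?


Step by step:
minor 2nd: 2 letter names, 1 semitones
Letter: G - 1 → F
Pitch: G# - 1 semitones, spelled as an F → F##
= F##


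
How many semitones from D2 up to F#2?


Working:
Absolute semitone position = octave×12 + chromatic position
D2: 2×12 + 2 = 26
F#2: 2×12 + 6 = 30
Difference = 30 - 26 = 4
= 4 semitones


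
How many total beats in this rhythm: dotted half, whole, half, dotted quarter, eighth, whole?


Let's work it out.
Beat values:
  dotted half = 3 beats
  whole = 4 beats
  half = 2 beats
  dotted quarter = 1.5 beats
  eighth = 0.5 beats
  whole = 4 beats
Sum = 3 + 4 + 2 + 1.5 + 0.5 + 4
= 15 beats


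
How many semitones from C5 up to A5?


Absolute semitone position = octave×12 + chromatic position
C5: 5×12 + 0 = 60
A5: 5×12 + 9 = 69
Difference = 69 - 60 = 9
= 9 semitones


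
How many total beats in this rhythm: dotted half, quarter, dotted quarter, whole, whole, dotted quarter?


Reasoning:
Beat values:
  dotted half = 3 beats
  quarter = 1 beat
  dotted quarter = 1.5 beats
  whole = 4 beats
  whole = 4 beats
  dotted quarter = 1.5 beats
Sum = 3 + 1 + 1.5 + 4 + 4 + 1.5
= 15 beats


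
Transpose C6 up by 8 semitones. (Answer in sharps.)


Let's work it out.
C6: chromatic position 0 in octave 6 → absolute = 6×12 + 0 = 72
Transpose up 8: 72 + 8 = 80
80 = 6×12 + 8 → G# in octave 6
Result = G#6


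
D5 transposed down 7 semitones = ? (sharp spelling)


Solution.
D5: chromatic position 2 in octave 5 → absolute = 5×12 + 2 = 62
Transpose down 7: 62 - 7 = 55
55 = 4×12 + 7 → G in octave 4
Result = G4


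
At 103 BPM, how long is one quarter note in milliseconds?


Let's work it out.
One quarter-note beat = 60000 / BPM = 60000 / 103 ms
Duration = 60000 / 103
= 582.5 ms


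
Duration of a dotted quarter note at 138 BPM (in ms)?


Working:
One quarter-note beat = 60000 / BPM = 60000 / 138 ms
Dotted quarter note = 3/2 × quarter note
Duration = 3/2 × 60000 / 138 = 90000 / 138
= 652.2 ms


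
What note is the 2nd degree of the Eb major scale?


Working:
Major scale pattern: W-W-H-W-W-W-H (2-2-1-2-2-2-1 semitones)
Starting from Eb:
  Eb + 2 semitones → F
  F + 2 semitones → G
  G + 1 semitone → Ab
  Ab + 2 semitones → Bb
  Bb + 2 semitones → C
  C + 2 semitones → D
  D + 1 semitone → Eb
Scale: Eb F G Ab Bb C D
Degree 2 = F


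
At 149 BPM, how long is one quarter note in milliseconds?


Working:
One quarter-note beat = 60000 / BPM = 60000 / 149 ms
Duration = 60000 / 149
= 402.7 ms


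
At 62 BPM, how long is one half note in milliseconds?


Working:
One quarter-note beat = 60000 / BPM = 60000 / 62 ms
Half note = 2 × quarter note
Duration = 2 × 60000 / 62 = 120000 / 62
= 1935.5 ms


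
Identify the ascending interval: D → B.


Reasoning:
Letter names: D → B spans 6 letter names → a 6th
Semitones: D → B = 9 half-steps
A 6th of 9 semitones is a major 6th
= major 6th


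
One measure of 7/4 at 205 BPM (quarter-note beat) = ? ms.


Solution.
Quarter-note beat duration = 60000 / 205 ms
Beats per measure (7/4) = 7
One measure = 7 × 60000 / 205 = 420000 / 205 ms
= 2048.8 ms


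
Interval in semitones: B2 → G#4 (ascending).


Working:
Absolute semitone position = octave×12 + chromatic position
B2: 2×12 + 11 = 35
G#4: 4×12 + 8 = 56
Difference = 56 - 35 = 21
= 21 semitones


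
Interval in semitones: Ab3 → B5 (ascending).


Reasoning:
Absolute semitone position = octave×12 + chromatic position
Ab3: 3×12 + 8 = 44
B5: 5×12 + 11 = 71
Difference = 71 - 44 = 27
= 27 semitones


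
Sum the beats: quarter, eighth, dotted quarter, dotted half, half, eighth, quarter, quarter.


Step by step:
Beat values:
  quarter = 1 beat
  eighth = 0.5 beats
  dotted quarter = 1.5 beats
  dotted half = 3 beats
  half = 2 beats
  eighth = 0.5 beats
  quarter = 1 beat
  quarter = 1 beat
Sum = 1 + 0.5 + 1.5 + 3 + 2 + 0.5 + 1 + 1
= 10.5 beats


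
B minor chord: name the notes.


Let's work it out.
Minor triad = root + minor 3rd (3 semitones) + perfect 5th (7 semitones)
A triad on B stacks thirds, so the chord tones use letter names B-D-F
Root: B
Minor 3rd above B: D
Perfect 5th above B: F#
Chord = B D F#


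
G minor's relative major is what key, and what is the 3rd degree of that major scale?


Solution.
The relative major shares the key signature and is a minor 3rd above the minor tonic
A minor 3rd above G is Bb
→ relative major of G minor is Bb major
Bb major scale: Bb C D Eb F G A
= Bb major; 3rd degree = D


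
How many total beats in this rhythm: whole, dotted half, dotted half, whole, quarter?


Beat values:
  whole = 4 beats
  dotted half = 3 beats
  dotted half = 3 beats
  whole = 4 beats
  quarter = 1 beat
Sum = 4 + 3 + 3 + 4 + 1
= 15 beats


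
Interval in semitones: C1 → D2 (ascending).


Absolute semitone position = octave×12 + chromatic position
C1: 1×12 + 0 = 12
D2: 2×12 + 2 = 26
Difference = 26 - 12 = 14
= 14 semitones


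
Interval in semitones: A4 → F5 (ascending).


Reasoning:
Absolute semitone position = octave×12 + chromatic position
A4: 4×12 + 9 = 57
F5: 5×12 + 5 = 65
Difference = 65 - 57 = 8
= 8 semitones


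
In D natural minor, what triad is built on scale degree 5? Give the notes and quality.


Working:
D natural minor scale: D E F G A Bb C
Diatonic triad on degree 5 stacks scale notes 5, 7, 2: A C E
A→C = 3 semitones; A→E = 7 semitones → minor triad
= A C E (minor)


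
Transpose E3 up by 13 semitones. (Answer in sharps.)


Step by step:
E3: chromatic position 4 in octave 3 → absolute = 3×12 + 4 = 40
Transpose up 13: 40 + 13 = 53
53 = 4×12 + 5 → F in octave 4
Result = F4


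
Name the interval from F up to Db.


Solution.
Letter names: F → D spans 6 letter names → a 6th
Semitones: F → Db = 8 half-steps
A 6th of 8 semitones is a minor 6th
= minor 6th


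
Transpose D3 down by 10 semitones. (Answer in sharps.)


Step by step:
D3: chromatic position 2 in octave 3 → absolute = 3×12 + 2 = 38
Transpose down 10: 38 - 10 = 28
28 = 2×12 + 4 → E in octave 2
Result = E2


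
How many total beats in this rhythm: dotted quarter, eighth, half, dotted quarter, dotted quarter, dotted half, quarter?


Solution.
Beat values:
  dotted quarter = 1.5 beats
  eighth = 0.5 beats
  half = 2 beats
  dotted quarter = 1.5 beats
  dotted quarter = 1.5 beats
  dotted half = 3 beats
  quarter = 1 beat
Sum = 1.5 + 0.5 + 2 + 1.5 + 1.5 + 3 + 1
= 11 beats


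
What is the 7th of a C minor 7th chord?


Working:
Minor 7th chord = root + minor 3rd + perfect 5th + minor 7th
Seventh chords stack in thirds, so the letter names are C-E-G-B
Root: C
Minor 3rd above C: Eb
Perfect 5th above C: G
Minor 7th above C: Bb
The 7th = Bb


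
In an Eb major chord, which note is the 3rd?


Major triad = root + major 3rd (4 semitones) + perfect 5th (7 semitones)
A triad on Eb stacks thirds, so the chord tones use letter names E-G-B
Root: Eb
Major 3rd above Eb: G
Perfect 5th above Eb: Bb
The 3rd = G


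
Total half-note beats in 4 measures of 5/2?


Reasoning:
Time signature 5/2: the bottom number 2 means the half note gets one count
The top number 5 means 5 half-note beats per measure
Total = 5 × 4 measures
= 20 half-note beats


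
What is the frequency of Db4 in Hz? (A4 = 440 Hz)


Reasoning:
f = 440 × 2^(n/12) where n = semitones from A4
Db4: -8 semitones from A4
f = 440 × 2^(-8/12)
f = 277.18 Hz


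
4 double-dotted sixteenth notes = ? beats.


Step by step:
Base sixteenth note = 1/4 beats
Dot 1 adds half the previous value: +1/8
Dot 2 adds half the previous value: +1/16
One double-dotted sixteenth = 1/4 + 1/8 + 1/16 = 7/16
4 of them = 4 × 7/16 = 7/4
= 7/4 beats


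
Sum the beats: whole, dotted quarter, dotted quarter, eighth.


Working:
Beat values:
  whole = 4 beats
  dotted quarter = 1.5 beats
  dotted quarter = 1.5 beats
  eighth = 0.5 beats
Sum = 4 + 1.5 + 1.5 + 0.5
= 7.5 beats


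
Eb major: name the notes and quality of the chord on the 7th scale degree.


Working:
Eb major scale: Eb F G Ab Bb C D
Diatonic triad on degree 7 stacks scale notes 7, 2, 4: D F Ab
D→F = 3 semitones; D→Ab = 6 semitones → diminished triad
= D F Ab (diminished)


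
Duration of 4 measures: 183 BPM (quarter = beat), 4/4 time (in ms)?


Quarter-note beat duration = 60000 / 183 ms
Beats per measure (4/4) = 4
One measure = 4 × 60000 / 183 = 240000 / 183 ms
4 measures = 4 × 240000 / 183 = 960000 / 183
= 5245.9 ms


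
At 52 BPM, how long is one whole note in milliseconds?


Working:
One quarter-note beat = 60000 / BPM = 60000 / 52 ms
Whole note = 4 × quarter note
Duration = 4 × 60000 / 52 = 240000 / 52
= 4615.4 ms


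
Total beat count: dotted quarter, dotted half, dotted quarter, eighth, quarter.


Let's work it out.
Beat values:
  dotted quarter = 1.5 beats
  dotted half = 3 beats
  dotted quarter = 1.5 beats
  eighth = 0.5 beats
  quarter = 1 beat
Sum = 1.5 + 3 + 1.5 + 0.5 + 1
= 7.5 beats


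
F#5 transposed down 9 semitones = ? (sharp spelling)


Working:
F#5: chromatic position 6 in octave 5 → absolute = 5×12 + 6 = 66
Transpose down 9: 66 - 9 = 57
57 = 4×12 + 9 → A in octave 4
Result = A4


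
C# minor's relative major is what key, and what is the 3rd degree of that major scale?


Solution.
The relative major shares the key signature and is a minor 3rd above the minor tonic
A minor 3rd above C# is E
→ relative major of C# minor is E major
E major scale: E F# G# A B C# D#
= E major; 3rd degree = G#


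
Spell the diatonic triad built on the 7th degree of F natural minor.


Step by step:
F natural minor scale: F G Ab Bb C Db Eb
Diatonic triad on degree 7 stacks scale notes 7, 2, 4: Eb G Bb
Eb→G = 4 semitones; Eb→Bb = 7 semitones → major triad
= Eb G Bb (major)


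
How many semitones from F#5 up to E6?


Absolute semitone position = octave×12 + chromatic position
F#5: 5×12 + 6 = 66
E6: 6×12 + 4 = 76
Difference = 76 - 66 = 10
= 10 semitones


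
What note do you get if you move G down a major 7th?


Let's work it out.
major 7th: 7 letter names, 11 semitones
Letter: G - 6 → A
Pitch: G - 11 semitones, spelled as an A → Ab
= Ab


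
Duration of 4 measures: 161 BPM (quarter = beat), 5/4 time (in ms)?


Solution.
Quarter-note beat duration = 60000 / 161 ms
Beats per measure (5/4) = 5
One measure = 5 × 60000 / 161 = 300000 / 161 ms
4 measures = 4 × 300000 / 161 = 1200000 / 161
= 7453.4 ms


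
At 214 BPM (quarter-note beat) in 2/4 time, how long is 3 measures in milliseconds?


Step by step:
Quarter-note beat duration = 60000 / 214 ms
Beats per measure (2/4) = 2
One measure = 2 × 60000 / 214 = 120000 / 214 ms
3 measures = 3 × 120000 / 214 = 360000 / 214
= 1682.2 ms


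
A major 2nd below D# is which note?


Working:
A 2nd spans 2 letter names, so from D we land on C
A major 2nd = 2 semitones below D#
Spell C at that pitch: C#
= C#


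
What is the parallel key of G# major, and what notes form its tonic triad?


Reasoning:
Parallel keys share the same tonic but differ in mode
G# major → parallel is G# minor
Tonic triad of G# minor = G# B D#
= G# minor; triad = G# B D#


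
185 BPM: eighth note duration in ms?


Solution.
One quarter-note beat = 60000 / BPM = 60000 / 185 ms
Eighth note = 1/2 × quarter note
Duration = 1/2 × 60000 / 185 = 30000 / 185
= 162.2 ms


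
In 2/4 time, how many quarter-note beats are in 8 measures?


Solution.
Time signature 2/4: the bottom number 4 means the quarter note gets one count
The top number 2 means 2 quarter-note beats per measure
Total = 2 × 8 measures
= 16 quarter-note beats
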